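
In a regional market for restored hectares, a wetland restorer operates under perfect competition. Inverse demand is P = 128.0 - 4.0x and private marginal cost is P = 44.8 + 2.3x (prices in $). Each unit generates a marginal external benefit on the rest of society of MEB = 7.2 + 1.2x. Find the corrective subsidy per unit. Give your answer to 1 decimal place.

subsidy = $28.5 per unit

Social marginal cost = private MC − MEB = 37.6 + 1.1x.
Set SMC = demand: 37.6 + 1.1x = 128.0 - 4.0x → x* = 17.7255.
The Pigouvian subsidy equals MEB at x*: 7.2 + 1.2×17.7255 = 28.4706.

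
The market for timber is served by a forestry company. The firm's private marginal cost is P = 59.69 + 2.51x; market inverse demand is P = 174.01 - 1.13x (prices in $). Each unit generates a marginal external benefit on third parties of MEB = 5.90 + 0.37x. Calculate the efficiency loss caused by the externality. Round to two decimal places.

DWL = $46.94

Market equilibrium (private): 59.69 + 2.51x = 174.01 - 1.13x → x_m = 31.4066.
Social marginal cost = private MC − MEB = 53.79 + 2.14x.
Set SMC = demand: 53.79 + 2.14x = 174.01 - 1.13x → x* = 36.7645.
The welfare-loss triangle has base |x_m − x*| and height MEB(x_m) (the vertical gap between SMC and demand is zero at x* and MEB at x_m).
DWL = ½ × 5.3579 × 17.5204 = 46.9363.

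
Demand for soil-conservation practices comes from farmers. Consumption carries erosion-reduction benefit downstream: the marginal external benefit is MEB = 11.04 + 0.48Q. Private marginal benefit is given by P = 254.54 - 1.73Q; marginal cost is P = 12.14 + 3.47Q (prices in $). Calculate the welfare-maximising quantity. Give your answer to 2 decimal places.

Social marginal benefit = demand + MEB = 265.58 - 1.25Q.
Set SMB = MC: 265.58 - 1.25Q = 12.14 + 3.47Q → Q* = 53.6949.

Q* = 53.69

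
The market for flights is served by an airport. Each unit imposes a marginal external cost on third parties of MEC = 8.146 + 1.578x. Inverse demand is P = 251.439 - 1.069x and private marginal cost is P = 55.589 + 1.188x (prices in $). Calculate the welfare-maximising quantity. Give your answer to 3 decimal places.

x* = 48.945

Social marginal cost = private MC + MEC = 63.735 + 2.766x.
Set SMC = demand: 63.735 + 2.766x = 251.439 - 1.069x → x* = 48.9450.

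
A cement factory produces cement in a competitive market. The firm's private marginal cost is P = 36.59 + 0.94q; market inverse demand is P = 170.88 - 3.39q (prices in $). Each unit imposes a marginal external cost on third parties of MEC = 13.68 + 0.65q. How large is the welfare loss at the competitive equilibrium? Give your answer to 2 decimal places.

Market equilibrium (private): 36.59 + 0.94q = 170.88 - 3.39q → q_m = 31.0139.
Social marginal cost = private MC + MEC = 50.27 + 1.59q.
Set SMC = demand: 50.27 + 1.59q = 170.88 - 3.39q → q* = 24.2189.
The welfare-loss triangle has base |q_m − q*| and height MEC(q_m) (the vertical gap between SMC and demand is zero at q* and MEC at q_m).
DWL = ½ × 6.7950 × 33.8390 = 114.9680.

DWL = $114.97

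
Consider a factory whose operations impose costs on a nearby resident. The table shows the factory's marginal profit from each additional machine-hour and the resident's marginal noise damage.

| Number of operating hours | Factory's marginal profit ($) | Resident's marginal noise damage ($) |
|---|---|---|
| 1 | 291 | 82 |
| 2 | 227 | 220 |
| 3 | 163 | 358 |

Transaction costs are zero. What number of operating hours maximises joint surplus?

2

Bargaining reaches the level where marginal profit last exceeds marginal noise damage.
That holds through level 2 (227 ≥ 220) but not at 3 (163 < 358).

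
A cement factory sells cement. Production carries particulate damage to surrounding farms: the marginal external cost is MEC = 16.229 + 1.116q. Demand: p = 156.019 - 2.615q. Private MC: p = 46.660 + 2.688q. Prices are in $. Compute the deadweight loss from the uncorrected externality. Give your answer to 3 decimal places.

DWL = $119.959

Market equilibrium (private): 46.660 + 2.688q = 156.019 - 2.615q → q_m = 20.6221.
Social marginal cost = private MC + MEC = 62.889 + 3.804q.
Set SMC = demand: 62.889 + 3.804q = 156.019 - 2.615q → q* = 14.5085.
Height of the DWL triangle at q_m is SMC(q_m) − demand(q_m) = MEC(q_m) = 39.2433.
DWL = ½ × 6.1136 × 39.2433 = 119.9589.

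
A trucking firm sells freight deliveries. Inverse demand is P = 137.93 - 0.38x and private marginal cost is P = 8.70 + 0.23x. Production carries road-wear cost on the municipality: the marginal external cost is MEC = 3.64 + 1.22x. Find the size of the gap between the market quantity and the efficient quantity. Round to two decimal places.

143.22 units

Market equilibrium (private): 8.70 + 0.23x = 137.93 - 0.38x → x_m = 211.8525.
Social marginal cost = private MC + MEC = 12.34 + 1.45x.
Set SMC = demand: 12.34 + 1.45x = 137.93 - 0.38x → x* = 68.6284.
Gap = |211.8525 − 68.6284| = 143.2241.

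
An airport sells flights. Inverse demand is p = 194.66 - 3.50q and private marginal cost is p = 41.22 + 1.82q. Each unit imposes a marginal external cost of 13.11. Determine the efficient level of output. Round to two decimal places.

q* = 26.38

Social marginal cost = private MC + MEC = 54.33 + 1.82q.
Set SMC = demand: 54.33 + 1.82q = 194.66 - 3.50q → q* = 26.3778.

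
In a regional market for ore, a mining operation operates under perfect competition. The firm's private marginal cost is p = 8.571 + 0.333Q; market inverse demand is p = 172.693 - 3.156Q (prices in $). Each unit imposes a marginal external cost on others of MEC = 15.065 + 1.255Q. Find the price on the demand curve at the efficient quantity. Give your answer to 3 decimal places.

P = $73.531

Social marginal cost = private MC + MEC = 23.636 + 1.588Q.
Set SMC = demand: 23.636 + 1.588Q = 172.693 - 3.156Q → Q* = 31.4201.
Consumer price on the demand curve at Q*: 172.693 − 3.156×31.4201 = 73.5312.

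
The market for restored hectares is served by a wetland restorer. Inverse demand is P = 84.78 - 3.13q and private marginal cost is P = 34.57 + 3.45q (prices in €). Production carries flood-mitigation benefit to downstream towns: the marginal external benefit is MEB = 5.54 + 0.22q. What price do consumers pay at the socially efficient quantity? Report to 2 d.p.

Social marginal cost = private MC − MEB = 29.03 + 3.23q.
Set SMC = demand: 29.03 + 3.23q = 84.78 - 3.13q → q* = 8.7657.
Consumer price on the demand curve at q*: 84.78 − 3.13×8.7657 = 57.3434.

P = €57.34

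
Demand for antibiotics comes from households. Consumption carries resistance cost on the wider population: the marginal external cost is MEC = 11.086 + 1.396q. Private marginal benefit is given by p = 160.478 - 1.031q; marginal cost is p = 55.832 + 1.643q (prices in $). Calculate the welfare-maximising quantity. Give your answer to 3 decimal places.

q* = 22.988

Social marginal benefit = demand − MEC = 149.392 - 2.427q.
Set SMB = MC: 149.392 - 2.427q = 55.832 + 1.643q → q* = 22.9877.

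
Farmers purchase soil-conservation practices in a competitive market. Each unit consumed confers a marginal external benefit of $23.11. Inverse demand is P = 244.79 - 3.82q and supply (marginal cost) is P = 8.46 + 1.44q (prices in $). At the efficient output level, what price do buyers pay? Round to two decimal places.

P = $56.38

Social marginal benefit = demand + MEB = 267.90 - 3.82q.
Set SMB = MC: 267.90 - 3.82q = 8.46 + 1.44q → q* = 49.3232.
Consumer price on the demand curve at q*: 244.79 − 3.82×49.3232 = 56.3754.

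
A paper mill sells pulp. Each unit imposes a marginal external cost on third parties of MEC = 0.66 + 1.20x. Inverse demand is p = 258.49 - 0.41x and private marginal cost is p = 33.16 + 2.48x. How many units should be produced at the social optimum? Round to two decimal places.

Social marginal cost = private MC + MEC = 33.82 + 3.68x.
Set SMC = demand: 33.82 + 3.68x = 258.49 - 0.41x → x* = 54.9315.

x* = 54.93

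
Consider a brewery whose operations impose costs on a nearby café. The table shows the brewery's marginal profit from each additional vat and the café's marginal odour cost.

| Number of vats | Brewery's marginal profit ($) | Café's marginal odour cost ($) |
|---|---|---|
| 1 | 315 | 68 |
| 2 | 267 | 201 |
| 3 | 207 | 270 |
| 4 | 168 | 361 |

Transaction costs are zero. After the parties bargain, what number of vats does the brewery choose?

2

Bargaining reaches the level where marginal profit last exceeds marginal odour cost.
That holds through level 2 (267 ≥ 201) but not at 3 (207 < 270).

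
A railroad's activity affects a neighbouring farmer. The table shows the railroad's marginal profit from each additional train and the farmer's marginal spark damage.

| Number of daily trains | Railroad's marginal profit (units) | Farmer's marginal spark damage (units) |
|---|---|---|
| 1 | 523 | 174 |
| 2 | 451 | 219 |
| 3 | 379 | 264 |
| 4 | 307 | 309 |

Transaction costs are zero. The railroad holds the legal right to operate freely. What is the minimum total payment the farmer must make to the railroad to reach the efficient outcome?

Left alone the railroad would choose level 4 (marginal profit stays positive).
Efficient level: k* = 3 (marginal profit ≥ marginal spark damage through 3).
The farmer must at least cover the railroad's forgone profit from cutting 4→3: 307 = 307.

307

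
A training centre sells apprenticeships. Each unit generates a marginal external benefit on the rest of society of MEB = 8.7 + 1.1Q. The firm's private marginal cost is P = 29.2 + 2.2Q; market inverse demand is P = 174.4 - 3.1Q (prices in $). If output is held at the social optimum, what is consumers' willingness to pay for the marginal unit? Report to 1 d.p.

Social marginal cost = private MC − MEB = 20.5 + 1.1Q.
Set SMC = demand: 20.5 + 1.1Q = 174.4 - 3.1Q → Q* = 36.6429.
Consumer price on the demand curve at Q*: 174.4 − 3.1×36.6429 = 60.8070.

P = $60.8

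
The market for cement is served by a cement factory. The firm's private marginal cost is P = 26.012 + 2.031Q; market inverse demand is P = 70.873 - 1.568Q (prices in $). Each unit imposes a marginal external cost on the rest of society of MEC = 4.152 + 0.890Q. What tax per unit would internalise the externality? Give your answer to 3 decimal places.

Social marginal cost = private MC + MEC = 30.164 + 2.921Q.
Set SMC = demand: 30.164 + 2.921Q = 70.873 - 1.568Q → Q* = 9.0686.
The Pigouvian tax equals MEC at Q*: 4.152 + 0.890×9.0686 = 12.2231.

tax = $12.223 per unit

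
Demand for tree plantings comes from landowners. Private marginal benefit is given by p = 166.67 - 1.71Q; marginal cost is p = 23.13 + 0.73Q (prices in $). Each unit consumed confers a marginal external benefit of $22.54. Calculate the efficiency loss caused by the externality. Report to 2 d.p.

DWL = $104.11

Market equilibrium (private): 23.13 + 0.73Q = 166.67 - 1.71Q → Q_m = 58.8279.
Social marginal benefit = demand + MEB = 189.21 - 1.71Q.
Set SMB = MC: 189.21 - 1.71Q = 23.13 + 0.73Q → Q* = 68.0656.
Height of the DWL triangle at Q_m is SMB(Q_m) − MC(Q_m) = MEB(Q_m) = 22.5400.
DWL = ½ × 9.2377 × 22.5400 = 104.1089.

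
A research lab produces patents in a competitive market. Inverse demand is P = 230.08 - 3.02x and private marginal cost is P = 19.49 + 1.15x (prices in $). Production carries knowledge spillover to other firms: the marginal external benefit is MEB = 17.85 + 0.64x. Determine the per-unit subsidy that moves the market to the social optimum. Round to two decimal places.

subsidy = $59.27 per unit

Social marginal cost = private MC − MEB = 1.64 + 0.51x.
Set SMC = demand: 1.64 + 0.51x = 230.08 - 3.02x → x* = 64.7139.
The Pigouvian subsidy equals MEB at x*: 17.85 + 0.64×64.7139 = 59.2669.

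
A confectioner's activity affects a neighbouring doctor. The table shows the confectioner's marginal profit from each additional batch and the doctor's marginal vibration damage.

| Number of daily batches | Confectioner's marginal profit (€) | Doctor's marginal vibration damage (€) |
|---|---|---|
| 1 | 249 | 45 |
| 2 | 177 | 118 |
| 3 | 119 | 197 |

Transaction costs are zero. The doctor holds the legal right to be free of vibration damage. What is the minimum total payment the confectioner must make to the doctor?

Efficient level: marginal profit ≥ marginal vibration damage through level 2, so k* = 2.
With the doctor holding the right, the confectioner must at least compensate total damage at k*: 45 + 118 = 163.

€163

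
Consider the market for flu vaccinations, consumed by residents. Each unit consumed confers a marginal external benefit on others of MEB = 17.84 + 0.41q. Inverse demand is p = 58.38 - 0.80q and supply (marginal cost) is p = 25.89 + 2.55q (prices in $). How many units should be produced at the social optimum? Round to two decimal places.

q* = 17.12

Social marginal benefit = demand + MEB = 76.22 - 0.39q.
Set SMB = MC: 76.22 - 0.39q = 25.89 + 2.55q → q* = 17.1190.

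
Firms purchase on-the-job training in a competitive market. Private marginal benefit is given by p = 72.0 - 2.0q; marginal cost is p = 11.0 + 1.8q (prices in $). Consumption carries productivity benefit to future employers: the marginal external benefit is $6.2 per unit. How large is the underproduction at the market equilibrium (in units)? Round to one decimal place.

Market equilibrium (private): 11.0 + 1.8q = 72.0 - 2.0q → q_m = 16.0526.
Social marginal benefit = demand + MEB = 78.2 - 2.0q.
Set SMB = MC: 78.2 - 2.0q = 11.0 + 1.8q → q* = 17.6842.
Gap = |16.0526 − 17.6842| = 1.6316.

1.6 units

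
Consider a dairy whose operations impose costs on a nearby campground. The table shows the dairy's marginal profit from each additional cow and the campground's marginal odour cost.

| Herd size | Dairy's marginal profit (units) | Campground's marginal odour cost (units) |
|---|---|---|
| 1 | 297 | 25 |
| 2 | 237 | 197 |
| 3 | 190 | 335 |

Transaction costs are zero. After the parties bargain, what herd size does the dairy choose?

2

Bargaining reaches the level where marginal profit last exceeds marginal odour cost.
That holds through level 2 (237 ≥ 197) but not at 3 (190 < 335).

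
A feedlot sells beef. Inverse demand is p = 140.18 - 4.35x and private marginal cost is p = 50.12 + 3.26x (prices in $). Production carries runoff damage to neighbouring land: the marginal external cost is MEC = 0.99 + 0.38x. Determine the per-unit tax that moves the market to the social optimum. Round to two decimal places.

Social marginal cost = private MC + MEC = 51.11 + 3.64x.
Set SMC = demand: 51.11 + 3.64x = 140.18 - 4.35x → x* = 11.1477.
The Pigouvian tax equals MEC at x*: 0.99 + 0.38×11.1477 = 5.2261.

tax = $5.23 per unit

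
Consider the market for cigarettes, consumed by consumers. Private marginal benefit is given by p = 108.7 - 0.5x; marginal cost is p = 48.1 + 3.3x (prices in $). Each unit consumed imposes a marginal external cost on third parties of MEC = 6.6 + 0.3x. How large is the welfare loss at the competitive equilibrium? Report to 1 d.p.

Market equilibrium (private): 48.1 + 3.3x = 108.7 - 0.5x → x_m = 15.9474.
Social marginal benefit = demand − MEC = 102.1 - 0.8x.
Set SMB = MC: 102.1 - 0.8x = 48.1 + 3.3x → x* = 13.1707.
Height of the DWL triangle at x_m is MC(x_m) − SMB(x_m) = MEC(x_m) = 11.3842.
DWL = ½ × 2.7767 × 11.3842 = 15.8053.

DWL = $15.8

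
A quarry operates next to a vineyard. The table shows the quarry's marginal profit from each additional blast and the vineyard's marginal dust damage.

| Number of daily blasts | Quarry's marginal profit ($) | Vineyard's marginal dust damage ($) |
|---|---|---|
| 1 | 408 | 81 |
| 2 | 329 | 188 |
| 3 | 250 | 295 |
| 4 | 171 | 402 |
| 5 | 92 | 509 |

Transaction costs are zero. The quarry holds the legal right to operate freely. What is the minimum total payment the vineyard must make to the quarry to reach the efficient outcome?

Left alone the quarry would choose level 5 (marginal profit stays positive).
Efficient level: k* = 2 (marginal profit ≥ marginal dust damage through 2).
The vineyard must at least cover the quarry's forgone profit from cutting 5→2: 250 + 171 + 92 = 513.

$513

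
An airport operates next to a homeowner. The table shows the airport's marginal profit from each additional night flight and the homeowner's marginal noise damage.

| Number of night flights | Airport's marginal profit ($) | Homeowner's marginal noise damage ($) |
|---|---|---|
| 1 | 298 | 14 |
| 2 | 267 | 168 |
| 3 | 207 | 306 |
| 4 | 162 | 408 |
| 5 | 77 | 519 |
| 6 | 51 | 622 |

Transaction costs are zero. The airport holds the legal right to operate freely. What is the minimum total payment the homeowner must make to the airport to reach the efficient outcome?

$497

Left alone the airport would choose level 6 (marginal profit stays positive).
Efficient level: k* = 2 (marginal profit ≥ marginal noise damage through 2).
The homeowner must at least cover the airport's forgone profit from cutting 6→2: 207 + 162 + 77 + 51 = 497.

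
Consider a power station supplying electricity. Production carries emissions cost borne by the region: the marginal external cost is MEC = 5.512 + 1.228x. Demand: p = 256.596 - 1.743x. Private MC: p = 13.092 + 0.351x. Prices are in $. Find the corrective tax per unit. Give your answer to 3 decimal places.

Social marginal cost = private MC + MEC = 18.604 + 1.579x.
Set SMC = demand: 18.604 + 1.579x = 256.596 - 1.743x → x* = 71.6412.
The Pigouvian tax equals MEC at x*: 5.512 + 1.228×71.6412 = 93.4874.

tax = $93.487 per unit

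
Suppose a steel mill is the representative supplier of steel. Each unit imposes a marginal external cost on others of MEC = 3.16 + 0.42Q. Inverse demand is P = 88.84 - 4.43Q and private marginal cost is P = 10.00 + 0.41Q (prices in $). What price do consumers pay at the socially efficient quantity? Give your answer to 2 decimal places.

Social marginal cost = private MC + MEC = 13.16 + 0.83Q.
Set SMC = demand: 13.16 + 0.83Q = 88.84 - 4.43Q → Q* = 14.3878.
Consumer price on the demand curve at Q*: 88.84 − 4.43×14.3878 = 25.1020.

P = $25.10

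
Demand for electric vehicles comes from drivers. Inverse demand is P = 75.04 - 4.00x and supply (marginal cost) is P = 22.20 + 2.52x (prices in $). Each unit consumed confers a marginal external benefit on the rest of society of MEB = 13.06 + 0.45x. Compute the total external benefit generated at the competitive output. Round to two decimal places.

Market equilibrium (private): 22.20 + 2.52x = 75.04 - 4.00x → x_m = 8.1043.
Total external benefit = ∫₀^{x_m} (13.06 + 0.45x) dx = 13.06×8.1043 + ½×0.45×8.1043² = 120.6201.

$120.62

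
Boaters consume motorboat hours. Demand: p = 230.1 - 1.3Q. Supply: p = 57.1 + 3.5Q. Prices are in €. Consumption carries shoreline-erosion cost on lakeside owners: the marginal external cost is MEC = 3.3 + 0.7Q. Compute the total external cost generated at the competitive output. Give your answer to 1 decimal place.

€573.6

Market equilibrium (private): 57.1 + 3.5Q = 230.1 - 1.3Q → Q_m = 36.0417.
Total external cost = ∫₀^{Q_m} (3.3 + 0.7Q) dQ = 3.3×36.0417 + ½×0.7×36.0417² = 573.5891.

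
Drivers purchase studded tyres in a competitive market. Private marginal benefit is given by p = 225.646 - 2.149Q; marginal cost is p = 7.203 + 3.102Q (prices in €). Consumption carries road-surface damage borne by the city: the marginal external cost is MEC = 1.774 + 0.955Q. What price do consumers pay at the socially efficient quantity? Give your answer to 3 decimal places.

P = €150.618

Social marginal benefit = demand − MEC = 223.872 - 3.104Q.
Set SMB = MC: 223.872 - 3.104Q = 7.203 + 3.102Q → Q* = 34.9128.
Consumer price on the demand curve at Q*: 225.646 − 2.149×34.9128 = 150.6184.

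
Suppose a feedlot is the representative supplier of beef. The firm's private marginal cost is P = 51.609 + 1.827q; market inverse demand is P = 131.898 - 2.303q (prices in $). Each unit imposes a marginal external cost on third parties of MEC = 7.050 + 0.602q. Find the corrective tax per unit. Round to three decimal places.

Social marginal cost = private MC + MEC = 58.659 + 2.429q.
Set SMC = demand: 58.659 + 2.429q = 131.898 - 2.303q → q* = 15.4774.
The Pigouvian tax equals MEC at q*: 7.050 + 0.602×15.4774 = 16.3674.

tax = $16.367 per unit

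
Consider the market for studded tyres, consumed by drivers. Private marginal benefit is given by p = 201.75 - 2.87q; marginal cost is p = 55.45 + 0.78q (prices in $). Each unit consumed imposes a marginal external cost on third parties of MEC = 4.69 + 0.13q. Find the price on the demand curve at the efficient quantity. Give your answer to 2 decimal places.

P = $94.23

Social marginal benefit = demand − MEC = 197.06 - 3.00q.
Set SMB = MC: 197.06 - 3.00q = 55.45 + 0.78q → q* = 37.4630.
Consumer price on the demand curve at q*: 201.75 − 2.87×37.4630 = 94.2312.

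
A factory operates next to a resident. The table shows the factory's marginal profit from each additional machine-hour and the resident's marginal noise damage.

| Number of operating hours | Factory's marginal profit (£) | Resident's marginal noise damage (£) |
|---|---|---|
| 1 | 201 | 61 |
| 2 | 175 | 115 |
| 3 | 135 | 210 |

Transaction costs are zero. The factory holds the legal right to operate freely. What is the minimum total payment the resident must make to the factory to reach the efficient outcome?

£135

Left alone the factory would choose level 3 (marginal profit stays positive).
Efficient level: k* = 2 (marginal profit ≥ marginal noise damage through 2).
The resident must at least cover the factory's forgone profit from cutting 3→2: 135 = 135.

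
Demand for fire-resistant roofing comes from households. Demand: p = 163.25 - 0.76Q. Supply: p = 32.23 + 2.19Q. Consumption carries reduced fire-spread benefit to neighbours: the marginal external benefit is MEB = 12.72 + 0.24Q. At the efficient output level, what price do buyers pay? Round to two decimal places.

Social marginal benefit = demand + MEB = 175.97 - 0.52Q.
Set SMB = MC: 175.97 - 0.52Q = 32.23 + 2.19Q → Q* = 53.0406.
Consumer price on the demand curve at Q*: 163.25 − 0.76×53.0406 = 122.9391.

P = 122.94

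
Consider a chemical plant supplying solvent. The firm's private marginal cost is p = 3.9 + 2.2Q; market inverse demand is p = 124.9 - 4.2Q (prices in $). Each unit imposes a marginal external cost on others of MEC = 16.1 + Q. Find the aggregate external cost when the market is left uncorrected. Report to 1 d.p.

$483.1

Market equilibrium (private): 3.9 + 2.2Q = 124.9 - 4.2Q → Q_m = 18.9063.
Total external cost = ∫₀^{Q_m} (16.1 + 1.0Q) dQ = 16.1×18.9063 + ½×1.0×18.9063² = 483.1155.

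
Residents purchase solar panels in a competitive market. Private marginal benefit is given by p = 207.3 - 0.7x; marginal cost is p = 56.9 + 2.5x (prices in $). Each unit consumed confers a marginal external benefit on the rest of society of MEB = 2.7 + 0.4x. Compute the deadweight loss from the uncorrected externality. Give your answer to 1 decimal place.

DWL = $82.5

Market equilibrium (private): 56.9 + 2.5x = 207.3 - 0.7x → x_m = 47.0000.
Social marginal benefit = demand + MEB = 210.0 - 0.3x.
Set SMB = MC: 210.0 - 0.3x = 56.9 + 2.5x → x* = 54.6786.
Height of the DWL triangle at x_m is SMB(x_m) − MC(x_m) = MEB(x_m) = 21.5000.
DWL = ½ × 7.6786 × 21.5000 = 82.5450.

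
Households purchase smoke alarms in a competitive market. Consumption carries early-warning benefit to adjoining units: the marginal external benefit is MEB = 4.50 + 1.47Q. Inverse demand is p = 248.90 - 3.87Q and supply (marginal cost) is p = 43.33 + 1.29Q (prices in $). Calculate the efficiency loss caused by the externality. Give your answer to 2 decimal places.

Market equilibrium (private): 43.33 + 1.29Q = 248.90 - 3.87Q → Q_m = 39.8391.
Social marginal benefit = demand + MEB = 253.40 - 2.40Q.
Set SMB = MC: 253.40 - 2.40Q = 43.33 + 1.29Q → Q* = 56.9295.
Between Q* and Q_m the wedge SMB − MC runs linearly from 0 to MEB(Q_m), so the loss is a triangle.
DWL = ½ × 17.0904 × 63.0635 = 538.8902.

DWL = $538.89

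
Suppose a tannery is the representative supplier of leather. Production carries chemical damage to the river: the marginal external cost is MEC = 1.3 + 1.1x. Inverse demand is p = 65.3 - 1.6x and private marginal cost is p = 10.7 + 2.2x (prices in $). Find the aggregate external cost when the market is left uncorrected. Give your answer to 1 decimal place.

Market equilibrium (private): 10.7 + 2.2x = 65.3 - 1.6x → x_m = 14.3684.
Total external cost = ∫₀^{x_m} (1.3 + 1.1x) dx = 1.3×14.3684 + ½×1.1×14.3684² = 132.2269.

$132.2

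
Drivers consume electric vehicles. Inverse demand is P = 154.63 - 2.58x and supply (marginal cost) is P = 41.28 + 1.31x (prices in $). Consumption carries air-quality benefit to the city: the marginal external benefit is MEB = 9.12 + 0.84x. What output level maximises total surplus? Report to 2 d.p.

x* = 40.15

Social marginal benefit = demand + MEB = 163.75 - 1.74x.
Set SMB = MC: 163.75 - 1.74x = 41.28 + 1.31x → x* = 40.1541.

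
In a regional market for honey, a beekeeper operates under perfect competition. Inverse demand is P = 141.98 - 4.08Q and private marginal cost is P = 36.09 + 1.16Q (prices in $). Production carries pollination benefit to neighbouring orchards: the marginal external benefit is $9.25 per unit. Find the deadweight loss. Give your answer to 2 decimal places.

Market equilibrium (private): 36.09 + 1.16Q = 141.98 - 4.08Q → Q_m = 20.2080.
Social marginal cost = private MC − MEB = 26.84 + 1.16Q.
Set SMC = demand: 26.84 + 1.16Q = 141.98 - 4.08Q → Q* = 21.9733.
The welfare-loss triangle has base |Q_m − Q*| and height MEB(Q_m) (the vertical gap between SMC and demand is zero at Q* and MEB at Q_m).
DWL = ½ × 1.7653 × 9.2500 = 8.1645.

DWL = $8.16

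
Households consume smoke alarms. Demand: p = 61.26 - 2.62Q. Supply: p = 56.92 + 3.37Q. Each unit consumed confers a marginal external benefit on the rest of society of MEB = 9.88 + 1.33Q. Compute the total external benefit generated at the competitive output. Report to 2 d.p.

7.51

Market equilibrium (private): 56.92 + 3.37Q = 61.26 - 2.62Q → Q_m = 0.7245.
Total external benefit = ∫₀^{Q_m} (9.88 + 1.33Q) dQ = 9.88×0.7245 + ½×1.33×0.7245² = 7.5071.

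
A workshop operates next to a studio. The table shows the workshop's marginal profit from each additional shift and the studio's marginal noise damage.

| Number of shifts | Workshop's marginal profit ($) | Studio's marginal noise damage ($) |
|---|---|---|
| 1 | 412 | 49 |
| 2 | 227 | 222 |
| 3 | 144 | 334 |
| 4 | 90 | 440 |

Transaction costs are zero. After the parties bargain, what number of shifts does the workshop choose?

Bargaining reaches the level where marginal profit last exceeds marginal noise damage.
That holds through level 2 (227 ≥ 222) but not at 3 (144 < 334).

2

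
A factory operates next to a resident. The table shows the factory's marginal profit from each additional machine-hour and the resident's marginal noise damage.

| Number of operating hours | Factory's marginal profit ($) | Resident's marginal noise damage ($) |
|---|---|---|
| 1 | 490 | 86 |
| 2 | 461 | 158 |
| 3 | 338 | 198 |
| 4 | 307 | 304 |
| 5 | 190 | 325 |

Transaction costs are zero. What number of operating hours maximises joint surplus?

Bargaining reaches the level where marginal profit last exceeds marginal noise damage.
That holds through level 4 (307 ≥ 304) but not at 5 (190 < 325).

4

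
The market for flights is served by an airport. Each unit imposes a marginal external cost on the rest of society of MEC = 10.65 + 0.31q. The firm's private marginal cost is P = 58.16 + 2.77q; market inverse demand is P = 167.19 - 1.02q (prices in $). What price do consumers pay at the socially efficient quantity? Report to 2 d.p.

P = $142.71

Social marginal cost = private MC + MEC = 68.81 + 3.08q.
Set SMC = demand: 68.81 + 3.08q = 167.19 - 1.02q → q* = 23.9951.
Consumer price on the demand curve at q*: 167.19 − 1.02×23.9951 = 142.7150.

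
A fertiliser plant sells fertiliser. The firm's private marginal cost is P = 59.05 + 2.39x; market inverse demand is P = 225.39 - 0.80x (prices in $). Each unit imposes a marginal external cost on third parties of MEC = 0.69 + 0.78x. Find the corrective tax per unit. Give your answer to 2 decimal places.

tax = $33.24 per unit

Social marginal cost = private MC + MEC = 59.74 + 3.17x.
Set SMC = demand: 59.74 + 3.17x = 225.39 - 0.80x → x* = 41.7254.
The Pigouvian tax equals MEC at x*: 0.69 + 0.78×41.7254 = 33.2358.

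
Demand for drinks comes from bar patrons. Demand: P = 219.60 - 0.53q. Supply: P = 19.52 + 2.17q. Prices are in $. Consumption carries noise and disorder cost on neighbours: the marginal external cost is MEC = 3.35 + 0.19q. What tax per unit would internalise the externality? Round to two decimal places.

tax = $16.28 per unit

Social marginal benefit = demand − MEC = 216.25 - 0.72q.
Set SMB = MC: 216.25 - 0.72q = 19.52 + 2.17q → q* = 68.0727.
The Pigouvian tax equals MEC at q*: 3.35 + 0.19×68.0727 = 16.2838.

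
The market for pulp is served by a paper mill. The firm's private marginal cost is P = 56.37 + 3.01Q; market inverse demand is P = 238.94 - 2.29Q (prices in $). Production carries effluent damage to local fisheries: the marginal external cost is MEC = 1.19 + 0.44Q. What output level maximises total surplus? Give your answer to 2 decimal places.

Social marginal cost = private MC + MEC = 57.56 + 3.45Q.
Set SMC = demand: 57.56 + 3.45Q = 238.94 - 2.29Q → Q* = 31.5993.

Q* = 31.60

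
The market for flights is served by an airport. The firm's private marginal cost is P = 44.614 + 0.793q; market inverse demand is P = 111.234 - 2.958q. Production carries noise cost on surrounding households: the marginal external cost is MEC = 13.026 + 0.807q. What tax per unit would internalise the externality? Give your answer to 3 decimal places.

Social marginal cost = private MC + MEC = 57.640 + 1.600q.
Set SMC = demand: 57.640 + 1.600q = 111.234 - 2.958q → q* = 11.7582.
The Pigouvian tax equals MEC at q*: 13.026 + 0.807×11.7582 = 22.5149.

tax = 22.515 per unit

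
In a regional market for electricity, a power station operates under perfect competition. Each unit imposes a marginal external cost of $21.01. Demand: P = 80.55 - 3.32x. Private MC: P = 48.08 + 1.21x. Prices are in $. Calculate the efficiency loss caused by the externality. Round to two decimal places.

Market equilibrium (private): 48.08 + 1.21x = 80.55 - 3.32x → x_m = 7.1678.
Social marginal cost = private MC + MEC = 69.09 + 1.21x.
Set SMC = demand: 69.09 + 1.21x = 80.55 - 3.32x → x* = 2.5298.
The welfare-loss triangle has base |x_m − x*| and height MEC(x_m) (the vertical gap between SMC and demand is zero at x* and MEC at x_m).
DWL = ½ × 4.6380 × 21.0100 = 48.7222.

DWL = $48.72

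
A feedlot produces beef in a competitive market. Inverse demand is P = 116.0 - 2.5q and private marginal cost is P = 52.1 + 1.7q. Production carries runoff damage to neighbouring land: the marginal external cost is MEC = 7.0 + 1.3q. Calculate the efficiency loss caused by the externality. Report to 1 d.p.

Market equilibrium (private): 52.1 + 1.7q = 116.0 - 2.5q → q_m = 15.2143.
Social marginal cost = private MC + MEC = 59.1 + 3.0q.
Set SMC = demand: 59.1 + 3.0q = 116.0 - 2.5q → q* = 10.3455.
Between q* and q_m the wedge SMC − demand runs linearly from 0 to MEC(q_m), so the loss is a triangle.
DWL = ½ × 4.8688 × 26.7786 = 65.1898.

DWL = 65.2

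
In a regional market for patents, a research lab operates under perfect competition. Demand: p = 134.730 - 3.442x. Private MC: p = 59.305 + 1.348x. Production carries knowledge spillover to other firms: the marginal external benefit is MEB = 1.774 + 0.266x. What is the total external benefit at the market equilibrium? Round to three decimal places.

Market equilibrium (private): 59.305 + 1.348x = 134.730 - 3.442x → x_m = 15.7463.
Total external benefit = ∫₀^{x_m} (1.774 + 0.266x) dx = 1.774×15.7463 + ½×0.266×15.7463² = 60.9107.

60.911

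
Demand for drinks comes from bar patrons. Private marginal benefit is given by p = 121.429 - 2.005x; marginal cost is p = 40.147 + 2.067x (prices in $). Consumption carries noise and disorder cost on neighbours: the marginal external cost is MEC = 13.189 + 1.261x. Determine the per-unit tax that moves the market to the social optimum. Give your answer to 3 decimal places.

Social marginal benefit = demand − MEC = 108.240 - 3.266x.
Set SMB = MC: 108.240 - 3.266x = 40.147 + 2.067x → x* = 12.7682.
The Pigouvian tax equals MEC at x*: 13.189 + 1.261×12.7682 = 29.2897.

tax = $29.290 per unit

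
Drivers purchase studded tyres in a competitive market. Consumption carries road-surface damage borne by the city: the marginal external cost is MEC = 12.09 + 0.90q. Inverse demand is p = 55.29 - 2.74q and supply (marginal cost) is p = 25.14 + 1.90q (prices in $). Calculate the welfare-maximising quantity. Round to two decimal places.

Social marginal benefit = demand − MEC = 43.20 - 3.64q.
Set SMB = MC: 43.20 - 3.64q = 25.14 + 1.90q → q* = 3.2599.

q* = 3.26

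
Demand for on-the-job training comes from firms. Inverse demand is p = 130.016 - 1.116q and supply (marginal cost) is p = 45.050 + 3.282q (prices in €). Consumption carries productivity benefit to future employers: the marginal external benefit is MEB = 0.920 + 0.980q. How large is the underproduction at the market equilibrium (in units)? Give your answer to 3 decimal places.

Market equilibrium (private): 45.050 + 3.282q = 130.016 - 1.116q → q_m = 19.3192.
Social marginal benefit = demand + MEB = 130.936 - 0.136q.
Set SMB = MC: 130.936 - 0.136q = 45.050 + 3.282q → q* = 25.1276.
Gap = |19.3192 − 25.1276| = 5.8084.

5.808 units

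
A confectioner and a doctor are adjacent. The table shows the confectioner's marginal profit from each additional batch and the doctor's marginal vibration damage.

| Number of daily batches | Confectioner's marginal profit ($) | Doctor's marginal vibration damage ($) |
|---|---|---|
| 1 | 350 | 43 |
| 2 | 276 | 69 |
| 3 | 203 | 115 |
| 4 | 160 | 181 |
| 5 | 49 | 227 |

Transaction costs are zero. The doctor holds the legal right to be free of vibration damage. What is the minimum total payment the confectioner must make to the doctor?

Efficient level: marginal profit ≥ marginal vibration damage through level 3, so k* = 3.
With the doctor holding the right, the confectioner must at least compensate total damage at k*: 43 + 69 + 115 = 227.

$227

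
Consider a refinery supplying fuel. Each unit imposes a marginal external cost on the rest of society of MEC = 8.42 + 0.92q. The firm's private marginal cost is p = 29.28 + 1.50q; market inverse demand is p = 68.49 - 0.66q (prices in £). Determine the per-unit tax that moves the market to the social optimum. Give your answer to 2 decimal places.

tax = £17.62 per unit

Social marginal cost = private MC + MEC = 37.70 + 2.42q.
Set SMC = demand: 37.70 + 2.42q = 68.49 - 0.66q → q* = 9.9968.
The Pigouvian tax equals MEC at q*: 8.42 + 0.92×9.9968 = 17.6171.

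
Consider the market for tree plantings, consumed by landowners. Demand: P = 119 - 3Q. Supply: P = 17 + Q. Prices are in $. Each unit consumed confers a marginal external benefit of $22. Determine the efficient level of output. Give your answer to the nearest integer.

Social marginal benefit = demand + MEB = 141 - 3Q.
Set SMB = MC: 141 - 3Q = 17 + Q → Q* = 31.0000.

Q* = 31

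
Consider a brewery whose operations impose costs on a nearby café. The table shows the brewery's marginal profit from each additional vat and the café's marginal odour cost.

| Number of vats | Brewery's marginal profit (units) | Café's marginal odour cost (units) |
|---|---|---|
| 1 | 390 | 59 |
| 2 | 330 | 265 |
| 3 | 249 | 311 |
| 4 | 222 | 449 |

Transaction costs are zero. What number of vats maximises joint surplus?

2

Bargaining reaches the level where marginal profit last exceeds marginal odour cost.
That holds through level 2 (330 ≥ 265) but not at 3 (249 < 311).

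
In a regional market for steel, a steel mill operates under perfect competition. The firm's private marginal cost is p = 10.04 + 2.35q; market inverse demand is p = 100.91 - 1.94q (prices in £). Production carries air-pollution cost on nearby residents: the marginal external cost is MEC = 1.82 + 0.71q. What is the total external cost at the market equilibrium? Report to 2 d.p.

Market equilibrium (private): 10.04 + 2.35q = 100.91 - 1.94q → q_m = 21.1818.
Total external cost = ∫₀^{q_m} (1.82 + 0.71q) dq = 1.82×21.1818 + ½×0.71×21.1818² = 197.8282.

£197.83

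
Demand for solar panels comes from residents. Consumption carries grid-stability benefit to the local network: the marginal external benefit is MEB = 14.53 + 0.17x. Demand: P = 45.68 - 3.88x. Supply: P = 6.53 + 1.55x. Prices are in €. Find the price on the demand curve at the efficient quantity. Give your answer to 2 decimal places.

P = €6.08

Social marginal benefit = demand + MEB = 60.21 - 3.71x.
Set SMB = MC: 60.21 - 3.71x = 6.53 + 1.55x → x* = 10.2053.
Consumer price on the demand curve at x*: 45.68 − 3.88×10.2053 = 6.0834.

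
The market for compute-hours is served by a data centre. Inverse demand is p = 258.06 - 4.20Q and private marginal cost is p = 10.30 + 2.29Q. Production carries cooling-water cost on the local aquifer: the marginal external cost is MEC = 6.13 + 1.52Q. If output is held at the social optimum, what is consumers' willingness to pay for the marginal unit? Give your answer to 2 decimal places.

P = 131.36

Social marginal cost = private MC + MEC = 16.43 + 3.81Q.
Set SMC = demand: 16.43 + 3.81Q = 258.06 - 4.20Q → Q* = 30.1660.
Consumer price on the demand curve at Q*: 258.06 − 4.20×30.1660 = 131.3628.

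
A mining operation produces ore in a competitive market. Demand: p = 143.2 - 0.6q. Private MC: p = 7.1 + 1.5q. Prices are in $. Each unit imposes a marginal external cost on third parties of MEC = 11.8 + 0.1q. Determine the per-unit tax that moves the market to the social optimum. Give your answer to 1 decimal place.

tax = $17.5 per unit

Social marginal cost = private MC + MEC = 18.9 + 1.6q.
Set SMC = demand: 18.9 + 1.6q = 143.2 - 0.6q → q* = 56.5000.
The Pigouvian tax equals MEC at q*: 11.8 + 0.1×56.5000 = 17.4500.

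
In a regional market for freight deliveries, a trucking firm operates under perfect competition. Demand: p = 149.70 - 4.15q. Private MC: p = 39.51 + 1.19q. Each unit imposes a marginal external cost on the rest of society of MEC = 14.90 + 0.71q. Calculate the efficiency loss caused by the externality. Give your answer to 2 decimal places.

DWL = 72.17

Market equilibrium (private): 39.51 + 1.19q = 149.70 - 4.15q → q_m = 20.6348.
Social marginal cost = private MC + MEC = 54.41 + 1.90q.
Set SMC = demand: 54.41 + 1.90q = 149.70 - 4.15q → q* = 15.7504.
Height of the DWL triangle at q_m is SMC(q_m) − demand(q_m) = MEC(q_m) = 29.5507.
DWL = ½ × 4.8844 × 29.5507 = 72.1687.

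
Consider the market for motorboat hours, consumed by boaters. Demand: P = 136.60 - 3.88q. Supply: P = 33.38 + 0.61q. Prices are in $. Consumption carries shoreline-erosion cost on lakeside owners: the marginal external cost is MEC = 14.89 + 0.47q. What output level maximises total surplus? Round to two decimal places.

q* = 17.81

Social marginal benefit = demand − MEC = 121.71 - 4.35q.
Set SMB = MC: 121.71 - 4.35q = 33.38 + 0.61q → q* = 17.8085.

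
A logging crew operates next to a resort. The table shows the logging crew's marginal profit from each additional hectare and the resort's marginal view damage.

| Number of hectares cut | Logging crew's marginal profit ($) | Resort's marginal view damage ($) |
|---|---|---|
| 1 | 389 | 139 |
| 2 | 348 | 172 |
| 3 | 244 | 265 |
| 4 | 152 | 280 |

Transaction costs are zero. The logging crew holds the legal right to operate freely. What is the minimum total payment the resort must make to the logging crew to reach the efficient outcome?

Left alone the logging crew would choose level 4 (marginal profit stays positive).
Efficient level: k* = 2 (marginal profit ≥ marginal view damage through 2).
The resort must at least cover the logging crew's forgone profit from cutting 4→2: 244 + 152 = 396.

$396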